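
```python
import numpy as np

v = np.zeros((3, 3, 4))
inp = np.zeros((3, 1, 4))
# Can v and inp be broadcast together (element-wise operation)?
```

Yes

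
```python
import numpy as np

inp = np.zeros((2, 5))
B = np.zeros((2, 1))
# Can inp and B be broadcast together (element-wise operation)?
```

Yes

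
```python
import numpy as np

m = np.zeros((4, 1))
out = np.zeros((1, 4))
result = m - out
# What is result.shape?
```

(4, 4)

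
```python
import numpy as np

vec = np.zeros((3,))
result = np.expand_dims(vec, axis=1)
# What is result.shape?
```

(3, 1)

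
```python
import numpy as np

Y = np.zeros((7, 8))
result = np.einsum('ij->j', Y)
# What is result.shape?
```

(8,)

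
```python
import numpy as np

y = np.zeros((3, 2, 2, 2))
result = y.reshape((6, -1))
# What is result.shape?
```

(6, 4)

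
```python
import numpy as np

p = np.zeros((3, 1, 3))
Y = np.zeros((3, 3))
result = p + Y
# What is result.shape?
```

(3, 3, 3)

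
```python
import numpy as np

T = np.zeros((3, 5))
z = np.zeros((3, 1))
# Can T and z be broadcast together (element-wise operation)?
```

Yes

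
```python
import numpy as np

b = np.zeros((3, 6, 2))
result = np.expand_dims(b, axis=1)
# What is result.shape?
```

(3, 1, 6, 2)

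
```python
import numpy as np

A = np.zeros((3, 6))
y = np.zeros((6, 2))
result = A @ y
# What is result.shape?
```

(3, 2)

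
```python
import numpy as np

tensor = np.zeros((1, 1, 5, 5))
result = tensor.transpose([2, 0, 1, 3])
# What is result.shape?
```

(5, 1, 1, 5)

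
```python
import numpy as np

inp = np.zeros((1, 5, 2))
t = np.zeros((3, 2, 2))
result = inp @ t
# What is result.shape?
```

(3, 5, 2)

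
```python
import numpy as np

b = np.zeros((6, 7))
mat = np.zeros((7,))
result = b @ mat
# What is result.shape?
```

(6,)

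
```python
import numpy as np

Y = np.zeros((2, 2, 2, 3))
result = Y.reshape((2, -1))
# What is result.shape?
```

(2, 12)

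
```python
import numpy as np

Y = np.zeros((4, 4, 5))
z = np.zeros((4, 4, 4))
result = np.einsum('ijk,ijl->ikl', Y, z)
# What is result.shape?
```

(4, 5, 4)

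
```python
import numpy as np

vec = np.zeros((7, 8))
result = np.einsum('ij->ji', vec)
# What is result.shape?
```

(8, 7)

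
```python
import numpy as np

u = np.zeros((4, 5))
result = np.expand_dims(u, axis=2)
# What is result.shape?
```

(4, 5, 1)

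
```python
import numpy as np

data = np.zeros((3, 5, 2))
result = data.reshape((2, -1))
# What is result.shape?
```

(2, 15)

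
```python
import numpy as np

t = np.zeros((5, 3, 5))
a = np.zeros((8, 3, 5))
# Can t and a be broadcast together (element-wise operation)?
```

No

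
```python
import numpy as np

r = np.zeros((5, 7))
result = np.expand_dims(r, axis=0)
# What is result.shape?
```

(1, 5, 7)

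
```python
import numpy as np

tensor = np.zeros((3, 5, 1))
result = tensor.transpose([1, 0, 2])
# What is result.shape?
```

(5, 3, 1)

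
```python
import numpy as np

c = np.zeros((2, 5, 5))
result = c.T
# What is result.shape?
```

(5, 5, 2)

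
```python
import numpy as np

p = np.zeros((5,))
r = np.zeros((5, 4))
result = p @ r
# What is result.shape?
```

(4,)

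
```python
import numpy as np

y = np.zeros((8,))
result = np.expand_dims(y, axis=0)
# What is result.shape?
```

(1, 8)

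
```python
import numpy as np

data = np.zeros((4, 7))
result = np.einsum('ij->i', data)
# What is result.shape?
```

(4,)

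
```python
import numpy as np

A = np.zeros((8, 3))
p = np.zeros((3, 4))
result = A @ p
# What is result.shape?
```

(8, 4)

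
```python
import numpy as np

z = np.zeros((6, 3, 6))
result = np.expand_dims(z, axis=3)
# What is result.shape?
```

(6, 3, 6, 1)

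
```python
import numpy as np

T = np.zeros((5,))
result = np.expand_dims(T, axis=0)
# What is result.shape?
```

(1, 5)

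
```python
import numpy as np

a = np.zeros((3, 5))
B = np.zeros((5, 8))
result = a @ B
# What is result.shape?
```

(3, 8)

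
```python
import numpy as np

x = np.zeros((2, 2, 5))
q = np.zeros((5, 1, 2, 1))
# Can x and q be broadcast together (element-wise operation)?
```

Yes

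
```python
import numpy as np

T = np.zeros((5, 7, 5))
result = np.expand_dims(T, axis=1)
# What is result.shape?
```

(5, 1, 7, 5)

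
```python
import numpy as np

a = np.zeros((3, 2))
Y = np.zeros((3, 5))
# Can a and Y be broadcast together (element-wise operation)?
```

No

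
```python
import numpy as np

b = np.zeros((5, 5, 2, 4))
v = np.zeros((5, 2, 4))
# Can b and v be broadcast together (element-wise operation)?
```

Yes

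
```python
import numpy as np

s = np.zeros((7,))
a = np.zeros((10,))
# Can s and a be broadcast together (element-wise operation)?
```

No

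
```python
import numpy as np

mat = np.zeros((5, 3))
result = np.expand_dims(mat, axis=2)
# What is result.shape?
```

(5, 3, 1)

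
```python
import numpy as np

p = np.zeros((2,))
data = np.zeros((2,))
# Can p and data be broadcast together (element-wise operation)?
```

Yes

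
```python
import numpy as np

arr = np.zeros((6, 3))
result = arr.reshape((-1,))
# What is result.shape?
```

(18,)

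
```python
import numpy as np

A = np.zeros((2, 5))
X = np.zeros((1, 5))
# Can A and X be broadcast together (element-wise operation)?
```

Yes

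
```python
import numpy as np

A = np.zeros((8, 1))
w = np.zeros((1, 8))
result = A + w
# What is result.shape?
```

(8, 8)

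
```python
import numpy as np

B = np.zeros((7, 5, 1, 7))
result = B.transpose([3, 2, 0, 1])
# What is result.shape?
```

(7, 1, 7, 5)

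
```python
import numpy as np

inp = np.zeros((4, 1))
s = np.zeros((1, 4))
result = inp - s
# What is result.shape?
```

(4, 4)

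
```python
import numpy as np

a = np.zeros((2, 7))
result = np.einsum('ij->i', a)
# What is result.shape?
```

(2,)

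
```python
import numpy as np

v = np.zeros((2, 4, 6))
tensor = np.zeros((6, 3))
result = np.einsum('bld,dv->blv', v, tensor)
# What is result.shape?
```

(2, 4, 3)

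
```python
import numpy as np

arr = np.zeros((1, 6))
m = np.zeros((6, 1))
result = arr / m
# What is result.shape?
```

(6, 6)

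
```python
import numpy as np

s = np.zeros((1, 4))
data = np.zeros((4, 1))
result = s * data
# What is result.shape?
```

(4, 4)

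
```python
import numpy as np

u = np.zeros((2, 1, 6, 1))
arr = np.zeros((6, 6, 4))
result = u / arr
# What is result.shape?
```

(2, 6, 6, 4)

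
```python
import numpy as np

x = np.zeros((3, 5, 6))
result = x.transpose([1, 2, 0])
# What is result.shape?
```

(5, 6, 3)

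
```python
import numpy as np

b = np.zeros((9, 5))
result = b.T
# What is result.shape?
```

(5, 9)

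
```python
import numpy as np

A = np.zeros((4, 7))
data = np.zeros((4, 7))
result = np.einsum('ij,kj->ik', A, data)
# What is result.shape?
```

(4, 4)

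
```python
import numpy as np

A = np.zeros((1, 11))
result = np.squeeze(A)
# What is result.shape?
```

(11,)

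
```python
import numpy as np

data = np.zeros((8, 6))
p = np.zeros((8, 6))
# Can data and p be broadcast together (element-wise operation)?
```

Yes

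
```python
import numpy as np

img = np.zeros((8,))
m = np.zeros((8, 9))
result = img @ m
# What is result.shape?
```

(9,)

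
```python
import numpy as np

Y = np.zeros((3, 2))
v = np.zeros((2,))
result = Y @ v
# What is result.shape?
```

(3,)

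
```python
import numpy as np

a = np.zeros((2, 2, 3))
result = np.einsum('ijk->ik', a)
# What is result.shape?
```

(2, 3)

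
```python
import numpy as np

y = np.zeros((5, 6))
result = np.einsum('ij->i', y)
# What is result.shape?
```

(5,)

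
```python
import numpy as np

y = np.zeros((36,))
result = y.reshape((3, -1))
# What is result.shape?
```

(3, 12)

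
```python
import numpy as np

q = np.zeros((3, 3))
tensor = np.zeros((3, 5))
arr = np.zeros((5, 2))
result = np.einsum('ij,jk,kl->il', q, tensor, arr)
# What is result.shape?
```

(3, 2)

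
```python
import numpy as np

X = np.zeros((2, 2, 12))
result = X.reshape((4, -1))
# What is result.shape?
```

(4, 12)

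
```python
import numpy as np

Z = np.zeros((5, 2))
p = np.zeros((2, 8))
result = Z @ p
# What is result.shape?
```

(5, 8)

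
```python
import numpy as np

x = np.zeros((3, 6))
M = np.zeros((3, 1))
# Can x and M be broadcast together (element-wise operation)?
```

Yes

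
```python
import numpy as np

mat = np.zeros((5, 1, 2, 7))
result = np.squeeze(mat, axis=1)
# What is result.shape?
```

(5, 2, 7)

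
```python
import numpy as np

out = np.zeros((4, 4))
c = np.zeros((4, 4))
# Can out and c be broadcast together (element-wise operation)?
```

Yes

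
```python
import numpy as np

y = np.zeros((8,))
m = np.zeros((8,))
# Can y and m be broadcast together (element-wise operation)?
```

Yes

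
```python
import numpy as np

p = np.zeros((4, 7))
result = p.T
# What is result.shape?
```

(7, 4)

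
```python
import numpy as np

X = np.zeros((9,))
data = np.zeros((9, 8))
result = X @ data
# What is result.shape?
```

(8,)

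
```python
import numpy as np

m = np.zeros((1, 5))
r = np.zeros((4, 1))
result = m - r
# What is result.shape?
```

(4, 5)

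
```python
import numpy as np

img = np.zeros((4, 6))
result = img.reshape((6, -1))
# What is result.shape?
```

(6, 4)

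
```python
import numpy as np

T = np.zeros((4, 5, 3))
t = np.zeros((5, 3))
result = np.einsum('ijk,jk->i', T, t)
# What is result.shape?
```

(4,)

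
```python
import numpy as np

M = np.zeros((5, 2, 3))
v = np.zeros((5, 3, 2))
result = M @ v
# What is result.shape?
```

(5, 2, 2)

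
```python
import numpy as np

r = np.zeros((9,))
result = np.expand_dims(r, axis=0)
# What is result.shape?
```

(1, 9)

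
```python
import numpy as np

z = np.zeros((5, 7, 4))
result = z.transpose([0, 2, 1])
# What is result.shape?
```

(5, 4, 7)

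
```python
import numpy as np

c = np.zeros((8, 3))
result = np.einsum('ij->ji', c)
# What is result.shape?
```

(3, 8)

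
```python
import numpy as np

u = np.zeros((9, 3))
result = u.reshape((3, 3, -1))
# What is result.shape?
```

(3, 3, 3)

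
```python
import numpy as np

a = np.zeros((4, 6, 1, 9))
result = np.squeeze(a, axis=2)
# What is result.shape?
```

(4, 6, 9)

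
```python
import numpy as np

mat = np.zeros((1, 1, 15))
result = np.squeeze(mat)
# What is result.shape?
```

(15,)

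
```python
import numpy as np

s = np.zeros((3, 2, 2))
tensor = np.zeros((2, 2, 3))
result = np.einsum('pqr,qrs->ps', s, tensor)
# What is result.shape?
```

(3, 3)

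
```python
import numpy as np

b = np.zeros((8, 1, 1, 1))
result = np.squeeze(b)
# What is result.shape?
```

(8,)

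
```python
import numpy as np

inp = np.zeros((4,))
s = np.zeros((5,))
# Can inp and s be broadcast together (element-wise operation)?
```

No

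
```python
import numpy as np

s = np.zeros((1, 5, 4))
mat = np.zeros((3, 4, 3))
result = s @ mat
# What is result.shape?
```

(3, 5, 3)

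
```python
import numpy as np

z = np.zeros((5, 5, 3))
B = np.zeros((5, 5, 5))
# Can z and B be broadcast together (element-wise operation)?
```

No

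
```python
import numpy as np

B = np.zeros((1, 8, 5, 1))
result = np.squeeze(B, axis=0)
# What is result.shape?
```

(8, 5, 1)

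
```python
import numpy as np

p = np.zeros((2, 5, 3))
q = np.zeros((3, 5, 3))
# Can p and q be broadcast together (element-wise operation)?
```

No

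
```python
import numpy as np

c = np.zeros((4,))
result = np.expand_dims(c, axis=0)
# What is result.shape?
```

(1, 4)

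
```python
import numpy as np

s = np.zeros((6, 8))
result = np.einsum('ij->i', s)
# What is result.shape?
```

(6,)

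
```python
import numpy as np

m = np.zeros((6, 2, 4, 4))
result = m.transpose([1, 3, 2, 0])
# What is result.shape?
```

(2, 4, 4, 6)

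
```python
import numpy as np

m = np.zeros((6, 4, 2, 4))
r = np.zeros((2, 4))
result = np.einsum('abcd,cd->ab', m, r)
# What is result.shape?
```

(6, 4)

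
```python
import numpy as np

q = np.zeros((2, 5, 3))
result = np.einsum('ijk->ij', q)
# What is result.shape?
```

(2, 5)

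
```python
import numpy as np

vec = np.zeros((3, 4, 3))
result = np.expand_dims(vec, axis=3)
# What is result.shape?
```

(3, 4, 3, 1)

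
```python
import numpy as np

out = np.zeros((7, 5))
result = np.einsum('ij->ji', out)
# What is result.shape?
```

(5, 7)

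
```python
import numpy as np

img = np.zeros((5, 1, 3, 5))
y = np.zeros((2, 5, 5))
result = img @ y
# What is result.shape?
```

(5, 2, 3, 5)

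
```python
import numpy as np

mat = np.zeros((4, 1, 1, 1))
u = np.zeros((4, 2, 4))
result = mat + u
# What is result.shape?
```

(4, 4, 2, 4)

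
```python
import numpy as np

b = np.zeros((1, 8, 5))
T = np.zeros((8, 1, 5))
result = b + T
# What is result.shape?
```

(8, 8, 5)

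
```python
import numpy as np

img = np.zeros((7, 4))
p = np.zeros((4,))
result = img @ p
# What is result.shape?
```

(7,)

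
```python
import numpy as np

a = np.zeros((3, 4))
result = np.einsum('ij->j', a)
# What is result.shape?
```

(4,)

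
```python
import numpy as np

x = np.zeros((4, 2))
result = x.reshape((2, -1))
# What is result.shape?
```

(2, 4)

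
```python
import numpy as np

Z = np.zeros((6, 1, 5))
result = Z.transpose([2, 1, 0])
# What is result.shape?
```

(5, 1, 6)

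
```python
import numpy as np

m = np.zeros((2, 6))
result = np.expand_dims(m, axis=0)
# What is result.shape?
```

(1, 2, 6)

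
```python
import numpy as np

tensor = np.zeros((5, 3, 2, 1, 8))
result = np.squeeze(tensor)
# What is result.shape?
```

(5, 3, 2, 8)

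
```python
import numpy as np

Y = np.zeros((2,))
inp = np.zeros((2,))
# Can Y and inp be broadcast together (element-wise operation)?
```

Yes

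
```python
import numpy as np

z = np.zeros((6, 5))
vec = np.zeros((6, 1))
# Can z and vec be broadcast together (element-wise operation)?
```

Yes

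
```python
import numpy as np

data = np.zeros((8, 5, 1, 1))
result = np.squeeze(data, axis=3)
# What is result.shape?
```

(8, 5, 1)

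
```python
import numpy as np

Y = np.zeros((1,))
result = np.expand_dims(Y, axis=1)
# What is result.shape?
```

(1, 1)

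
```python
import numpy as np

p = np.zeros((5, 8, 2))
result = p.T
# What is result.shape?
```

(2, 8, 5)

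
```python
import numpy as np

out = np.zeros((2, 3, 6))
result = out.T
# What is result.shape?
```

(6, 3, 2)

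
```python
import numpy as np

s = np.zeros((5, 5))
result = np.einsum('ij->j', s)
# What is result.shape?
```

(5,)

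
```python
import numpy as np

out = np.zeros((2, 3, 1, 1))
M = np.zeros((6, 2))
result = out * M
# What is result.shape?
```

(2, 3, 6, 2)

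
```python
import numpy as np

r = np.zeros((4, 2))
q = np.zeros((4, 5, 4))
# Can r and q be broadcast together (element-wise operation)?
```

No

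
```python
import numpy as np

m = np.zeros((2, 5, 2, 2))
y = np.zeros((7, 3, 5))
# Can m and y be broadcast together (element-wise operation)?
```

No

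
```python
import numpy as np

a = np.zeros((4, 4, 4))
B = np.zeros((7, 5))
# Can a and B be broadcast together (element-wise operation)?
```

No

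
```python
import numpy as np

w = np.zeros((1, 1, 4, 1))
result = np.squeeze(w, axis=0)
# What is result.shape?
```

(1, 4, 1)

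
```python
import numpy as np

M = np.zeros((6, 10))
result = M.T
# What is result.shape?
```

(10, 6)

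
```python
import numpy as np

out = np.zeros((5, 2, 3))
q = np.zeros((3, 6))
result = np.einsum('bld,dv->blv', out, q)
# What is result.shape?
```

(5, 2, 6)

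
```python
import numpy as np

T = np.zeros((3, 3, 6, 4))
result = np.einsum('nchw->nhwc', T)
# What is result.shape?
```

(3, 6, 4, 3)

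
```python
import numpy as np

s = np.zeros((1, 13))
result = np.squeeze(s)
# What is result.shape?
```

(13,)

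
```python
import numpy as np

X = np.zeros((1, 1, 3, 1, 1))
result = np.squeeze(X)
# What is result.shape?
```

(3,)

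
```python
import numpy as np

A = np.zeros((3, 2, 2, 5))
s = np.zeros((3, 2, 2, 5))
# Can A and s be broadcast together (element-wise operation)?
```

Yes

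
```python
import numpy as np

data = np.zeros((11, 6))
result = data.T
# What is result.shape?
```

(6, 11)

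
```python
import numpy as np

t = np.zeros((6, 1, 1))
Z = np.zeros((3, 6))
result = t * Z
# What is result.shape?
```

(6, 3, 6)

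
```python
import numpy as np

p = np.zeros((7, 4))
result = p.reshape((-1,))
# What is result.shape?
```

(28,)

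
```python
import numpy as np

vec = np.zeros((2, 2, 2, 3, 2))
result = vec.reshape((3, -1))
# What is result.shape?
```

(3, 16)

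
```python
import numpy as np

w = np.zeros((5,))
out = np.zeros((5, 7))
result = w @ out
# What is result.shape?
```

(7,)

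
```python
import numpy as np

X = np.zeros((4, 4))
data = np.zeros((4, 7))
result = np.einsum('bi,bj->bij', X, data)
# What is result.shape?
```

(4, 4, 7)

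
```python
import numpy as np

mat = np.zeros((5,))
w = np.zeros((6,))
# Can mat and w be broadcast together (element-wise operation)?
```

No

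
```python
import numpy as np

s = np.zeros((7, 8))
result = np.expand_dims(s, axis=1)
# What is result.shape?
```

(7, 1, 8)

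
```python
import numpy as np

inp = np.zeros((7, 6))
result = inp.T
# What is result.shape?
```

(6, 7)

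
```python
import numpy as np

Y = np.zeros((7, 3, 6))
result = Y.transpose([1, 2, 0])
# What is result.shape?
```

(3, 6, 7)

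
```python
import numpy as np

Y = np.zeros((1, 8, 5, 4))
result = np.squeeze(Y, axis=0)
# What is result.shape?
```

(8, 5, 4)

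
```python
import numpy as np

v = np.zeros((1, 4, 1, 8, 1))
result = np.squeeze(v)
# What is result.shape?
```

(4, 8)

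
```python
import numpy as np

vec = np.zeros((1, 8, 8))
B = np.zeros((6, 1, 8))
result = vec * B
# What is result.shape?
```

(6, 8, 8)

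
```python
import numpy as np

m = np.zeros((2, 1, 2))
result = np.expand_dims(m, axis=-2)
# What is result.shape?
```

(2, 1, 1, 2)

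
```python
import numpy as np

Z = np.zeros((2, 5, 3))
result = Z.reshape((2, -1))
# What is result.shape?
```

(2, 15)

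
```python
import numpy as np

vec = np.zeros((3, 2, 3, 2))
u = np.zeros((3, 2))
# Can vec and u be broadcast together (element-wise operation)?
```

Yes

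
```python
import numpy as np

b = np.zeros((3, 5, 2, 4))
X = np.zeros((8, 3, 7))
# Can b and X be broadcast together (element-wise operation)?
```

No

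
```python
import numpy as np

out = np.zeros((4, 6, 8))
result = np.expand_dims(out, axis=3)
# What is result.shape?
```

(4, 6, 8, 1)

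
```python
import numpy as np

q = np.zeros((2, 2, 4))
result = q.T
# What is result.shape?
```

(4, 2, 2)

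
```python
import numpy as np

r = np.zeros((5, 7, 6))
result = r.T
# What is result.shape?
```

(6, 7, 5)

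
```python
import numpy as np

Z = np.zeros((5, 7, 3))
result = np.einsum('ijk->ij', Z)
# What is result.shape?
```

(5, 7)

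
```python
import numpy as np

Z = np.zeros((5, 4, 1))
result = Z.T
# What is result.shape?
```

(1, 4, 5)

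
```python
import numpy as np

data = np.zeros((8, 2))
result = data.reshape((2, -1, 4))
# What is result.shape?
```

(2, 2, 4)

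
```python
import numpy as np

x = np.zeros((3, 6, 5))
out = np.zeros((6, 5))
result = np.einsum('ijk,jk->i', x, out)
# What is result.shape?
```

(3,)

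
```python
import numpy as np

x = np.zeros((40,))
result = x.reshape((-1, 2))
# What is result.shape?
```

(20, 2)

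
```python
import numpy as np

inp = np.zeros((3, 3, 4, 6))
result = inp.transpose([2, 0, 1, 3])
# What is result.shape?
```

(4, 3, 3, 6)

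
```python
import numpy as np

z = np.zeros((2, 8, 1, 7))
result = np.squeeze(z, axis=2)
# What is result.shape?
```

(2, 8, 7)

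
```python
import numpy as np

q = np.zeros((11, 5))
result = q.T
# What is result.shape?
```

(5, 11)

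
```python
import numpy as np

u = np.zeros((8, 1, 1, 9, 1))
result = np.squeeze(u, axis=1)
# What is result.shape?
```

(8, 1, 9, 1)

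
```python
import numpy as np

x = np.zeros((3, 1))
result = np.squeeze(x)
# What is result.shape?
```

(3,)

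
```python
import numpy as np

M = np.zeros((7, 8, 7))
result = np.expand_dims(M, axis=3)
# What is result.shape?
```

(7, 8, 7, 1)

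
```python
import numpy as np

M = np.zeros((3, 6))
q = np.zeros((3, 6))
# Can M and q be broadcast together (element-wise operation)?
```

Yes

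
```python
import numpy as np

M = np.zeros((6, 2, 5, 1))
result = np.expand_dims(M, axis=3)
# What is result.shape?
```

(6, 2, 5, 1, 1)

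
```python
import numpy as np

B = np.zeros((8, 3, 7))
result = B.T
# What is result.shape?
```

(7, 3, 8)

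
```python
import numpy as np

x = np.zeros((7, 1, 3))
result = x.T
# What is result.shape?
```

(3, 1, 7)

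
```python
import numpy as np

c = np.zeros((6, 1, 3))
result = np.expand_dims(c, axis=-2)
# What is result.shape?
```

(6, 1, 1, 3)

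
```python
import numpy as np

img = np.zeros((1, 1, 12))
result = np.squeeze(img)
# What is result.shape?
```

(12,)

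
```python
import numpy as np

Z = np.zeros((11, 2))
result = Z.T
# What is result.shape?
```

(2, 11)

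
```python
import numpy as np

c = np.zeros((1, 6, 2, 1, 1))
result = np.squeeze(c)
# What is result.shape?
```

(6, 2)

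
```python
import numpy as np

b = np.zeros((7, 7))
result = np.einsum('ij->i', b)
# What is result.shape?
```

(7,)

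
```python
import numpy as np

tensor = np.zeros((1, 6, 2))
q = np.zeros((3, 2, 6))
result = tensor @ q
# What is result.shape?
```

(3, 6, 6)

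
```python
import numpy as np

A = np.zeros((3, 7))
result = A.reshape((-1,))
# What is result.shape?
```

(21,)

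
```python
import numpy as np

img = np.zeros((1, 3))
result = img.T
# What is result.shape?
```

(3, 1)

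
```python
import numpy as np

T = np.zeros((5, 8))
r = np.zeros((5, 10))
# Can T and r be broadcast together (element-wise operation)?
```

No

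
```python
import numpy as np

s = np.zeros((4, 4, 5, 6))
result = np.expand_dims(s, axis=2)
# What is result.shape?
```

(4, 4, 1, 5, 6)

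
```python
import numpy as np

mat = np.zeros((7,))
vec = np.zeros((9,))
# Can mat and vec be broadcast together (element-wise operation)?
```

No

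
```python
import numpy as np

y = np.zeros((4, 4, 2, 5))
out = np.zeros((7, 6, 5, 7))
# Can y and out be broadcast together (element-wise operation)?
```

No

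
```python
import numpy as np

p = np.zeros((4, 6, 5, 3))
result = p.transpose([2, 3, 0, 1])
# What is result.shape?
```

(5, 3, 4, 6)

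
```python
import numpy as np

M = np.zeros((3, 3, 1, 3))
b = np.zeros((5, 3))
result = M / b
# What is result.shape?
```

(3, 3, 5, 3)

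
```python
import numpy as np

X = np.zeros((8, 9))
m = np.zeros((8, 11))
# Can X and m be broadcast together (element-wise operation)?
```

No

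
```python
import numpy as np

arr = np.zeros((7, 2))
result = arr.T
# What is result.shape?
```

(2, 7)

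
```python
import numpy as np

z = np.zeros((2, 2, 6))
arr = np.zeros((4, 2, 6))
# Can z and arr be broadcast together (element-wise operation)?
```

No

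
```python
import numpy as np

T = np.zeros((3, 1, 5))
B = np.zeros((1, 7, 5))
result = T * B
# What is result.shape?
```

(3, 7, 5)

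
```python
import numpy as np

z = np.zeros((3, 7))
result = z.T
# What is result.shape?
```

(7, 3)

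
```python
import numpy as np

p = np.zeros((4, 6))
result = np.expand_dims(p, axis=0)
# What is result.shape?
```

(1, 4, 6)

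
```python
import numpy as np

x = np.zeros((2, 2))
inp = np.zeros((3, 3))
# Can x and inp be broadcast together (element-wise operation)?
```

No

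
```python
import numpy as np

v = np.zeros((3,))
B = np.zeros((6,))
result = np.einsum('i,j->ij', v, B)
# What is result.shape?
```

(3, 6)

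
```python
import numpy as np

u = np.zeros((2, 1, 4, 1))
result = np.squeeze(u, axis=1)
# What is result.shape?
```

(2, 4, 1)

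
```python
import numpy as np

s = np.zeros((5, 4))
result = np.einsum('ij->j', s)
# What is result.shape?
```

(4,)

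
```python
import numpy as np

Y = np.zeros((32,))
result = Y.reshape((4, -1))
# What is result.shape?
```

(4, 8)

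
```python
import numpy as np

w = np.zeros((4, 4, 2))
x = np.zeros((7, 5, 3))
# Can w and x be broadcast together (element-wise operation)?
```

No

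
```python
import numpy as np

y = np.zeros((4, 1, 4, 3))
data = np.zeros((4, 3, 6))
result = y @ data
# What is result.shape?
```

(4, 4, 4, 6)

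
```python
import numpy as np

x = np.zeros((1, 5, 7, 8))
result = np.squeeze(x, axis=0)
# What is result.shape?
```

(5, 7, 8)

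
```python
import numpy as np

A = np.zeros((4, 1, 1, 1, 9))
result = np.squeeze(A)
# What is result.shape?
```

(4, 9)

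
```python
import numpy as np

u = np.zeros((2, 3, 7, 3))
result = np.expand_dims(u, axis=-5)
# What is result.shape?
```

(1, 2, 3, 7, 3)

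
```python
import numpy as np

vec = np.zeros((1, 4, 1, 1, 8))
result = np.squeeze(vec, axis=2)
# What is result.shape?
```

(1, 4, 1, 8)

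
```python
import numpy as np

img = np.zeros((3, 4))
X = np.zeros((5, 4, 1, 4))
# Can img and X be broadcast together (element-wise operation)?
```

Yes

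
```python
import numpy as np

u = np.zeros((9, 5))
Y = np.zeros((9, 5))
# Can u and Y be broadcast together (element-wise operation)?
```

Yes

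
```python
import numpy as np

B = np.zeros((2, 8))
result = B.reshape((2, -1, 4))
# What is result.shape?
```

(2, 2, 4)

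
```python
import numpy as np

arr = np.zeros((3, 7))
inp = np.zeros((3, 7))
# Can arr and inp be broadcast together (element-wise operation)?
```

Yes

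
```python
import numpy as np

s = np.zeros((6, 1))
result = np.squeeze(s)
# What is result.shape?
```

(6,)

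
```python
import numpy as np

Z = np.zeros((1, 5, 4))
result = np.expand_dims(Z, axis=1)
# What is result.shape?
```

(1, 1, 5, 4)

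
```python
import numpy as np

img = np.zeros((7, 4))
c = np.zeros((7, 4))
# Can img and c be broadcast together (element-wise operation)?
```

Yes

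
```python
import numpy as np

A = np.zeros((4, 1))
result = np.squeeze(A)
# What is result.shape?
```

(4,)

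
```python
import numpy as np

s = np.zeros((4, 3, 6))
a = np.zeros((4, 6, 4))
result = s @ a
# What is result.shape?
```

(4, 3, 4)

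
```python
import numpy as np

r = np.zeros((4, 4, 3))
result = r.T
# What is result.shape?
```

(3, 4, 4)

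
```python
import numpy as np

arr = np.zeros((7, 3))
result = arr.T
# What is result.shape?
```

(3, 7)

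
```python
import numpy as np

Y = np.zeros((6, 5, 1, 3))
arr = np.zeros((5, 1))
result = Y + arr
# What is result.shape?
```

(6, 5, 5, 3)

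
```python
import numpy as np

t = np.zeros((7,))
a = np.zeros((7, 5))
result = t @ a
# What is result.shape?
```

(5,)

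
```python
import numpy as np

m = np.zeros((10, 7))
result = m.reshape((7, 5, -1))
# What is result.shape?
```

(7, 5, 2)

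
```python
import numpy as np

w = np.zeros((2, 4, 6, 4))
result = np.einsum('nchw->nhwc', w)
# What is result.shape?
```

(2, 6, 4, 4)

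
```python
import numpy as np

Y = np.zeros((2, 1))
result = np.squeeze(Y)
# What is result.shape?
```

(2,)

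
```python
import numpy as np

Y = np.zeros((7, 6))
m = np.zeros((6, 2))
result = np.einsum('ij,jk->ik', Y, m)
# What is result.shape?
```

(7, 2)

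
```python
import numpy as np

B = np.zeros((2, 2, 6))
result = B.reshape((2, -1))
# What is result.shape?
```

(2, 12)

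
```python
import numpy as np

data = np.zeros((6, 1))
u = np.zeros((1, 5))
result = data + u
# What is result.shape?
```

(6, 5)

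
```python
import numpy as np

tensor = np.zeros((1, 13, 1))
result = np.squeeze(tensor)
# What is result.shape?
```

(13,)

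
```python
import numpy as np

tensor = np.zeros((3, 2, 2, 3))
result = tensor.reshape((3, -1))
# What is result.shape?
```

(3, 12)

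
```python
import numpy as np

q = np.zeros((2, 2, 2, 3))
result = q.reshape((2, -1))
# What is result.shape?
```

(2, 12)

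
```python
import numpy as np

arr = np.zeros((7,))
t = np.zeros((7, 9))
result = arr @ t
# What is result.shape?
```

(9,)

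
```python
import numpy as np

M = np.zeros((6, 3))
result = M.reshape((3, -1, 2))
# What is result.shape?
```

(3, 3, 2)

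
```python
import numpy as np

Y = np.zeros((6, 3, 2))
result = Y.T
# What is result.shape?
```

(2, 3, 6)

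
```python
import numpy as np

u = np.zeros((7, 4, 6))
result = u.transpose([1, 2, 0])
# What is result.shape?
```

(4, 6, 7)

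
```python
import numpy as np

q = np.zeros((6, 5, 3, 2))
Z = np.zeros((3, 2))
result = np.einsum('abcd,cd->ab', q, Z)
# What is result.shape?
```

(6, 5)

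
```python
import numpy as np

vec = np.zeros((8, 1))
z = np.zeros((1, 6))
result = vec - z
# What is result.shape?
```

(8, 6)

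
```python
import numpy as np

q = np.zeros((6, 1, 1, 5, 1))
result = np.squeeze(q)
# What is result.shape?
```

(6, 5)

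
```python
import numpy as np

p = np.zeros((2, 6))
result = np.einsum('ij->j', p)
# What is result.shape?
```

(6,)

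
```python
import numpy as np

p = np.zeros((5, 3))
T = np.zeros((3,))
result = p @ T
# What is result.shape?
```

(5,)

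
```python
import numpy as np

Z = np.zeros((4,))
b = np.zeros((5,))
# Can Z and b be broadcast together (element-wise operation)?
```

No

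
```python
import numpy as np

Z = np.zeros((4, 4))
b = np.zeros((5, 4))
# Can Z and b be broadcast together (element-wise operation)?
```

No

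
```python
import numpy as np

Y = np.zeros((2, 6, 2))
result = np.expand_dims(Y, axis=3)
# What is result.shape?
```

(2, 6, 2, 1)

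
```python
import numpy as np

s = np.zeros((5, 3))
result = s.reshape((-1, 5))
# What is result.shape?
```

(3, 5)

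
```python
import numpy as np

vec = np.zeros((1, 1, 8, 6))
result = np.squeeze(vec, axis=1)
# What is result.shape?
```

(1, 8, 6)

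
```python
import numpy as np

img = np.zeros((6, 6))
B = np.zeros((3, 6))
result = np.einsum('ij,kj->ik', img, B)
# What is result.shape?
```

(6, 3)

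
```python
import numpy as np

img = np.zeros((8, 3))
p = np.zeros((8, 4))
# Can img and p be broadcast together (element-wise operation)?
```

No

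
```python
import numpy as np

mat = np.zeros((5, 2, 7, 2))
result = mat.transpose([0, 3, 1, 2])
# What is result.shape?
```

(5, 2, 2, 7)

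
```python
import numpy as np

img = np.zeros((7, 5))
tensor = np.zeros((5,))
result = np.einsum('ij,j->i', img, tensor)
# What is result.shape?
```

(7,)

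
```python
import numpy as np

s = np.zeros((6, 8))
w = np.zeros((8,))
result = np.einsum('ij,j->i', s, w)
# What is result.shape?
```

(6,)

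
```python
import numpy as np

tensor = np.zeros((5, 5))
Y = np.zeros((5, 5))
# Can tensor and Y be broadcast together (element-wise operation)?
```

Yes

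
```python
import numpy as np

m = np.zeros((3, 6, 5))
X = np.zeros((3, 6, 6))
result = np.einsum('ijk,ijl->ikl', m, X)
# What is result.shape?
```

(3, 5, 6)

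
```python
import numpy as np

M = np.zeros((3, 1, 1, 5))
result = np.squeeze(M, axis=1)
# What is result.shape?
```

(3, 1, 5)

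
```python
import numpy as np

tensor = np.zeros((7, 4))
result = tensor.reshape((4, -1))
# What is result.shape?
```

(4, 7)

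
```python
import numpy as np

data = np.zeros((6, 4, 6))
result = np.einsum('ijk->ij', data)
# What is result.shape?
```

(6, 4)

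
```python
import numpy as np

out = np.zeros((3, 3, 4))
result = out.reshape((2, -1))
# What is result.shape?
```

(2, 18)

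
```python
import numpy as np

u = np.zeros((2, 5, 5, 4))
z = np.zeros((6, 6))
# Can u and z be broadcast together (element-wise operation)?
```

No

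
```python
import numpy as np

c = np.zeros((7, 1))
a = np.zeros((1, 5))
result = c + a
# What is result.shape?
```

(7, 5)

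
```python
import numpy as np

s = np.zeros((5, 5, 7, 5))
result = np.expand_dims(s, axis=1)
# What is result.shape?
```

(5, 1, 5, 7, 5)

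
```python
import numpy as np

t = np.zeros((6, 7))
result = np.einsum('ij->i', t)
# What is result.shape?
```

(6,)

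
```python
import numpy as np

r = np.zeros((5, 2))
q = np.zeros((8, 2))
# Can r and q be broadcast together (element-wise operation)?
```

No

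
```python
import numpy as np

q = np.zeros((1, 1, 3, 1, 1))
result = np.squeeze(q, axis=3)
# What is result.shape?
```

(1, 1, 3, 1)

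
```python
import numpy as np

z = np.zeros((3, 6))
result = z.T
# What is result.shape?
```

(6, 3)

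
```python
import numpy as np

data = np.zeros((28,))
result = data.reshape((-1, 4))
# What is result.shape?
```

(7, 4)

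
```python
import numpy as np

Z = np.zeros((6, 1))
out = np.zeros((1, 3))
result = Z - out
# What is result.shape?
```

(6, 3)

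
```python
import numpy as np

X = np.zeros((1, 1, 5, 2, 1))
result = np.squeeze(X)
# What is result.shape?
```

(5, 2)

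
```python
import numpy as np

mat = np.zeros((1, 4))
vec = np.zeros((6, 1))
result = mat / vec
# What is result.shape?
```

(6, 4)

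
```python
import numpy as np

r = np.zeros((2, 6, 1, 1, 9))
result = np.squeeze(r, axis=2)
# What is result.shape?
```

(2, 6, 1, 9)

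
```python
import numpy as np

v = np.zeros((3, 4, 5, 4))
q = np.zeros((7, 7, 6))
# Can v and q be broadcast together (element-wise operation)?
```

No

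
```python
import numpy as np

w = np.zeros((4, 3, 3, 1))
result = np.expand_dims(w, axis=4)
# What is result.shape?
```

(4, 3, 3, 1, 1)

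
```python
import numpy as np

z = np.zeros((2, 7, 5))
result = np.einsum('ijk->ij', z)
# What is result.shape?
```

(2, 7)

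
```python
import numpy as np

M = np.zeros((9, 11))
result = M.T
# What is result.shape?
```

(11, 9)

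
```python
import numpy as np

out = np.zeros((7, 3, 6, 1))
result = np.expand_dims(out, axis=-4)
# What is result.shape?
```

(7, 1, 3, 6, 1)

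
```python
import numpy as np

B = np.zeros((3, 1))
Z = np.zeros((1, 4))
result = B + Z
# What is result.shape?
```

(3, 4)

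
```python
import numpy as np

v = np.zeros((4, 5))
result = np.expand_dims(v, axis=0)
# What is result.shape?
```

(1, 4, 5)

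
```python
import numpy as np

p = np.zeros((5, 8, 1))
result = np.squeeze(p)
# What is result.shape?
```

(5, 8)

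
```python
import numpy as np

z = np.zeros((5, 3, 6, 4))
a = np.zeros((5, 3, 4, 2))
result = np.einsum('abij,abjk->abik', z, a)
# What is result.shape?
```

(5, 3, 6, 2)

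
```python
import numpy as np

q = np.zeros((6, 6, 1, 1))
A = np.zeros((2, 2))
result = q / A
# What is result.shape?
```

(6, 6, 2, 2)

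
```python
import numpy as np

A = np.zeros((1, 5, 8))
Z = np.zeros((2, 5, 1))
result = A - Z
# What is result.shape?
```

(2, 5, 8)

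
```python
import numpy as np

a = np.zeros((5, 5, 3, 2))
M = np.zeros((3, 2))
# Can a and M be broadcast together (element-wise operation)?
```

Yes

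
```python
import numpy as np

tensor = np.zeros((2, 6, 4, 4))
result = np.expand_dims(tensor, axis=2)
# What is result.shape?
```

(2, 6, 1, 4, 4)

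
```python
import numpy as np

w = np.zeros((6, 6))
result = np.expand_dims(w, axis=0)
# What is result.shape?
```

(1, 6, 6)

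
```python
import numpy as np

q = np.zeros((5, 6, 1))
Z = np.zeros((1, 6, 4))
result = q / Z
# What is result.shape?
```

(5, 6, 4)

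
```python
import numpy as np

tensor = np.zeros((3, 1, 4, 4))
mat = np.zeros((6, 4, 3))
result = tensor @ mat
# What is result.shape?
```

(3, 6, 4, 3)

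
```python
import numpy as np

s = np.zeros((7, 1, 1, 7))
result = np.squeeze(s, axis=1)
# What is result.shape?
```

(7, 1, 7)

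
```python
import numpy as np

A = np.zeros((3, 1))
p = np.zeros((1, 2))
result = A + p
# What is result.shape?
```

(3, 2)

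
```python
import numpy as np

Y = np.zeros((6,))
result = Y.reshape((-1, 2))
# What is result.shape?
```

(3, 2)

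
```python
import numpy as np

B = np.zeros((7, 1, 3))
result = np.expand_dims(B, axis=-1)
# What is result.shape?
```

(7, 1, 3, 1)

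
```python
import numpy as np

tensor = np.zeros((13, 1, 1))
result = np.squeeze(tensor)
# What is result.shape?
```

(13,)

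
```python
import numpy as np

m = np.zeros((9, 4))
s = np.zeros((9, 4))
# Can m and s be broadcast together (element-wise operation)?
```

Yes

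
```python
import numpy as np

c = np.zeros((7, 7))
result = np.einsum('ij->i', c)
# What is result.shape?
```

(7,)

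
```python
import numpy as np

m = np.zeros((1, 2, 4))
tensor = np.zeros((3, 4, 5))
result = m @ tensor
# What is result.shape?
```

(3, 2, 5)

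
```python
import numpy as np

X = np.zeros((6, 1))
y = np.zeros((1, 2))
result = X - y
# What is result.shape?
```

(6, 2)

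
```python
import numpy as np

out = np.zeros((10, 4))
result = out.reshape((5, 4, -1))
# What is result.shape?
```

(5, 4, 2)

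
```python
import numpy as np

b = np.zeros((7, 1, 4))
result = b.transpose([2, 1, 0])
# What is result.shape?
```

(4, 1, 7)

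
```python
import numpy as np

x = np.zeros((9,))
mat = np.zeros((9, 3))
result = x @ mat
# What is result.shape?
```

(3,)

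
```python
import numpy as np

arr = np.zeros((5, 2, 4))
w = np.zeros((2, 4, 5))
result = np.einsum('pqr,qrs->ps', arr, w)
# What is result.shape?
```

(5, 5)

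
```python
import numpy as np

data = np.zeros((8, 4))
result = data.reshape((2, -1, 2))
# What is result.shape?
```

(2, 8, 2)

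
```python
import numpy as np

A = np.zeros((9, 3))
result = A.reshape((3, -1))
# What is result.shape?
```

(3, 9)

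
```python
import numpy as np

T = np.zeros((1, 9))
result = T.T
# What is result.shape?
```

(9, 1)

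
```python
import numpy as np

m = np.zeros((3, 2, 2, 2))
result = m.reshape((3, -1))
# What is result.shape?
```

(3, 8)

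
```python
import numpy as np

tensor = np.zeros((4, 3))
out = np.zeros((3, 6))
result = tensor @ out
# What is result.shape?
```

(4, 6)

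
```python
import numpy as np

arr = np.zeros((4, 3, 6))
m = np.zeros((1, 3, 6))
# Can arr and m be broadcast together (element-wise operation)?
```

Yes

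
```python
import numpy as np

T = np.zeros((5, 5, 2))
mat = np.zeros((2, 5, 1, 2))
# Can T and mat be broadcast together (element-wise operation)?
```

Yes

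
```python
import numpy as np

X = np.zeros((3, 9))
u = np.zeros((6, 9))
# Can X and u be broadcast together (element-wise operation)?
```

No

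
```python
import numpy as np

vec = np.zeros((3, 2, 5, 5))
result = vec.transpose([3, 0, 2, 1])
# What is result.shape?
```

(5, 3, 5, 2)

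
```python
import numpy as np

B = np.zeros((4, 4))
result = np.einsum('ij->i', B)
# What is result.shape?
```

(4,)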